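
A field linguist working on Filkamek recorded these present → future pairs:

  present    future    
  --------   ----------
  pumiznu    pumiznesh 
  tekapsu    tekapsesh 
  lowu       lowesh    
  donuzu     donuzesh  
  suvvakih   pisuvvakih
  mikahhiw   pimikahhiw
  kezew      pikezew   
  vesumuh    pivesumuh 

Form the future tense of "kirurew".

pikirurew

pumiznu and vesumuh both have last vowel 'u' yet inflect differently (pumiznesh, pivesumuh), so the last vowel is not what conditions the rule; the final letter is.
"kirurew" ends in -w. The stems ending in -w (mikahhiw → pimikahhiw, kezew → pikezew) add the prefix pi-.
The other pattern: stems ending in -u drop the final letter and add -esh.
So kirurew → pikirurew.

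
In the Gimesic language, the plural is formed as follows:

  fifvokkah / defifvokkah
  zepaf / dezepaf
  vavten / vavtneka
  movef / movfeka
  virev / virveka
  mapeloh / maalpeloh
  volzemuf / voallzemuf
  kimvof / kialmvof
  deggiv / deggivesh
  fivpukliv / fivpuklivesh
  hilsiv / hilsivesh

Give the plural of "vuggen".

"vuggen" has last vowel 'e'. The stems whose last vowel is 'e' (vavten → vavtneka, movef → movfeka, virev → virveka) delete the last vowel and add -eka.
The other patterns: stems whose last vowel is 'a' add the prefix de-; stems whose last vowel is 'o' or 'u' insert -al- after the first vowel; stems whose last vowel is 'i' add -esh.
So vuggen → vuggneka.

vuggneka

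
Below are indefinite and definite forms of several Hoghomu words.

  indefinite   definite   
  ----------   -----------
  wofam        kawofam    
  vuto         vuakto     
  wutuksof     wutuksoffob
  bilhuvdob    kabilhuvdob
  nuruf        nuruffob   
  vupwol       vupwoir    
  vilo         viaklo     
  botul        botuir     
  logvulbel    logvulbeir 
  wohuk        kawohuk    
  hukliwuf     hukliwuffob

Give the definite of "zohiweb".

kazohiweb

botul and hukliwuf both have last vowel 'u' yet inflect differently (botuir, hukliwuffob), so the last vowel is not what conditions the rule; the final letter is.
"zohiweb" ends in -b. The one such stem in the data (bilhuvdob → kabilhuvdob) adds the prefix ka-, so the same rule applies.
The other patterns: stems ending in -l drop the final letter and add -ir; stems ending in -f double the final consonant and add -ob; stems ending in -o insert -ak- after the first vowel.
So zohiweb → kazohiweb.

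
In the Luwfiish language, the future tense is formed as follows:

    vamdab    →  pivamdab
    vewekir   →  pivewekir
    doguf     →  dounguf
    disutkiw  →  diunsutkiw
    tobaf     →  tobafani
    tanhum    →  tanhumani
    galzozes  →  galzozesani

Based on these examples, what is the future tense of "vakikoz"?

pivakikoz

"vakikoz" begins with v-. The stems beginning with v- (vamdab → pivamdab, vewekir → pivewekir) add the prefix pi-.
So vakikoz → pivakikoz.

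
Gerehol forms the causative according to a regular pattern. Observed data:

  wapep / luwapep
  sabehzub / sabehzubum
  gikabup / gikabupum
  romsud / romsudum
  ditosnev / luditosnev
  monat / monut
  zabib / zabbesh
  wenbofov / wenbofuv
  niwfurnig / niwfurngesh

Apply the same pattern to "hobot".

gikabup and wapep both end in -p yet inflect differently (gikabupum, luwapep), so the final letter is not what conditions the rule; the last vowel is.
"hobot" has last vowel 'o'. The one such stem in the data (wenbofov → wenbofuv) changes the last vowel to 'u' (as does monat), so the same rule applies.
The other patterns: stems whose last vowel is 'u' add -um; stems whose last vowel is 'e' add the prefix lu-; stems whose last vowel is 'i' delete the last vowel and add -esh.
So hobot → hobut.

hobut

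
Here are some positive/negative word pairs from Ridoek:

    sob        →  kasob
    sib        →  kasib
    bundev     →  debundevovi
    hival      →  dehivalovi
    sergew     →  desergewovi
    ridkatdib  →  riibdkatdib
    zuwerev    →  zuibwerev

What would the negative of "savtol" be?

sob and ridkatdib both end in -b yet inflect differently (kasob, riibdkatdib), so the final letter is not what conditions the rule; the number of vowels is.
"savtol" has 2 vowels. The stems with 2 vowels (bundev → debundevovi, hival → dehivalovi, sergew → desergewovi) add de- … -ovi around the stem.
The other patterns: stems with 1 vowel add the prefix ka-; stems with 3 vowels insert -ib- after the first vowel.
So savtol → desavtolovi.

desavtolovi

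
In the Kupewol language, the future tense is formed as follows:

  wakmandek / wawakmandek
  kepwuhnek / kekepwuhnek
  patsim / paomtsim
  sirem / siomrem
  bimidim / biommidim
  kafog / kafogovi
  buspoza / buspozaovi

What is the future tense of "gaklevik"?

gagaklevik

wakmandek and sirem both have last vowel 'e' yet inflect differently (wawakmandek, siomrem), so the last vowel is not what conditions the rule; the final letter is.
"gaklevik" ends in -k. The stems ending in -k (wakmandek → wawakmandek, kepwuhnek → kekepwuhnek) repeat the first consonant+vowel as a prefix.
The other patterns: stems ending in -m insert -om- after the first vowel; stems ending in -a or -g add -ovi.
So gaklevik → gagaklevik.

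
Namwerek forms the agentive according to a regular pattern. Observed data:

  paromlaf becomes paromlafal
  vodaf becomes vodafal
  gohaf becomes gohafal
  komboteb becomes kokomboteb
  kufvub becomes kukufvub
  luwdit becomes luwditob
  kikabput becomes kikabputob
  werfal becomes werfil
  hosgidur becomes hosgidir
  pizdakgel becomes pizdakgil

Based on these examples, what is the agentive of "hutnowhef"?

"hutnowhef" ends in -f. The stems ending in -f (paromlaf → paromlafal, vodaf → vodafal, gohaf → gohafal) add -al.
So hutnowhef → hutnowhefal.

hutnowhefal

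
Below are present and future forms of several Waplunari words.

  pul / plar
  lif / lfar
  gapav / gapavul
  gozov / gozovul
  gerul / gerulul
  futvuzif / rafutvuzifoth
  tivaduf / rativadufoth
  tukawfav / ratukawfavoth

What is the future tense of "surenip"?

pul and gerul both end in -l yet inflect differently (plar, gerulul), so the final letter is not what conditions the rule; the number of vowels is.
"surenip" has 3 vowels. The stems with 3 vowels (futvuzif → rafutvuzifoth, tivaduf → rativadufoth, tukawfav → ratukawfavoth) add ra- … -oth around the stem.
The other patterns: stems with 1 vowel delete the last vowel and add -ar; stems with 2 vowels add -ul.
So surenip → rasurenipoth.

rasurenipoth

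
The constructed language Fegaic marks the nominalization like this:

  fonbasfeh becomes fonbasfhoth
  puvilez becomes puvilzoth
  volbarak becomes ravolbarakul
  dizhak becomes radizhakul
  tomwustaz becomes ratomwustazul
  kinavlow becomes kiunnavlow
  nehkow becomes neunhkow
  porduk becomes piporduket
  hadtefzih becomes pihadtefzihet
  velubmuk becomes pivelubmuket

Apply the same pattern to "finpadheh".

finpadhhoth

puvilez and tomwustaz both end in -z yet inflect differently (puvilzoth, ratomwustazul), so the final letter is not what conditions the rule; the last vowel is.
"finpadheh" has last vowel 'e'. The stems whose last vowel is 'e' (fonbasfeh → fonbasfhoth, puvilez → puvilzoth) delete the last vowel and add -oth.
The other patterns: stems whose last vowel is 'a' add ra- … -ul around the stem; stems whose last vowel is 'o' insert -un- after the first vowel; stems whose last vowel is 'i' or 'u' add pi- … -et around the stem.
So finpadheh → finpadhhoth.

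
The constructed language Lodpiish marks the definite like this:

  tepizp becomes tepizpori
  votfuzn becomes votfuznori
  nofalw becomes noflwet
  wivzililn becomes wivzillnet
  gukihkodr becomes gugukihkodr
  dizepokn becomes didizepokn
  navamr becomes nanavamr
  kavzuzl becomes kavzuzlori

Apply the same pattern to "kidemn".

"kidemn" has second-to-last letter 'm'. The one such stem in the data (navamr → nanavamr) repeats the first consonant+vowel as a prefix (as do dizepokn, gukihkodr), so the same rule applies.
So kidemn → kikidemn.

kikidemn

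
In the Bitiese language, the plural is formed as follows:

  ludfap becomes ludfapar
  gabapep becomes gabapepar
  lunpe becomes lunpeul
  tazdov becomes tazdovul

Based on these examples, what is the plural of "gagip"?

gabapep and lunpe both have last vowel 'e' yet inflect differently (gabapepar, lunpeul), so the last vowel is not what conditions the rule; the final letter is.
"gagip" ends in -p. The stems ending in -p (ludfap → ludfapar, gabapep → gabapepar) add -ar.
The other pattern: stems ending in -e or -v add -ul.
So gagip → gagipar.

gagipar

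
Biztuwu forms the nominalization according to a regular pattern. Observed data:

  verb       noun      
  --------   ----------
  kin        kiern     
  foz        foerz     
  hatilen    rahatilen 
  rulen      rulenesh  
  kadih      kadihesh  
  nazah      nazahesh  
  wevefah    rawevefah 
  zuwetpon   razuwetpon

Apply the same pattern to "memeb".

kin and rulen both end in -n yet inflect differently (kiern, rulenesh), so the final letter is not what conditions the rule; the number of vowels is.
"memeb" has 2 vowels. The stems with 2 vowels (nazah → nazahesh, kadih → kadihesh, rulen → rulenesh) add -esh.
The other patterns: stems with 1 vowel insert -er- after the first vowel; stems with 3 vowels add the prefix ra-.
So memeb → memebesh.

memebesh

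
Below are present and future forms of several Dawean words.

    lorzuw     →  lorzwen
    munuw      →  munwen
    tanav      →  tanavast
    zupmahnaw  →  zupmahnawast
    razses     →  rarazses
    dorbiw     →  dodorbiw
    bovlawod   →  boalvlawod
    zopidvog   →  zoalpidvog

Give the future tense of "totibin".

tototibin

lorzuw and zupmahnaw both end in -w yet inflect differently (lorzwen, zupmahnawast), so the final letter is not what conditions the rule; the last vowel is.
"totibin" has last vowel 'i'. The one such stem in the data (dorbiw → dodorbiw) repeats the first consonant+vowel as a prefix (as does razses), so the same rule applies.
So totibin → tototibin.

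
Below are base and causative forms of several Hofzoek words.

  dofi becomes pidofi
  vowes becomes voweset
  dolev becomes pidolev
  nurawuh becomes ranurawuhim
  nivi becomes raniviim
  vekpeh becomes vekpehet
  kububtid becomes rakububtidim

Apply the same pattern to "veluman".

velumanet

"veluman" begins with v-. The stems beginning with v- (vekpeh → vekpehet, vowes → voweset) add -et.
So veluman → velumanet.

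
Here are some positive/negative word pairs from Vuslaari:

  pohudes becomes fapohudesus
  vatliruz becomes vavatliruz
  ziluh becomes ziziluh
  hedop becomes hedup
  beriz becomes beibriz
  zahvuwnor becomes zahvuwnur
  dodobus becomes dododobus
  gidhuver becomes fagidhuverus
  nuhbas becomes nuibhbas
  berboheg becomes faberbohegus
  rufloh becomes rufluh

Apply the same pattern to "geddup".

gegeddup

pohudes and nuhbas both end in -s yet inflect differently (fapohudesus, nuibhbas), so the final letter is not what conditions the rule; the last vowel is.
"geddup" has last vowel 'u'. The stems whose last vowel is 'u' (ziluh → ziziluh, dodobus → dododobus, vatliruz → vavatliruz) repeat the first consonant+vowel as a prefix.
So geddup → gegeddup.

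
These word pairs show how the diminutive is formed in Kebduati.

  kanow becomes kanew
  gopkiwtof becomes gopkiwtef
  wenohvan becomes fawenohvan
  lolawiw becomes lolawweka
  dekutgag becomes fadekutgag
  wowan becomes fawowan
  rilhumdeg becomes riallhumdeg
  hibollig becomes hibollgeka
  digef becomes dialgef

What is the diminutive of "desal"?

lolawiw and kanow both end in -w yet inflect differently (lolawweka, kanew), so the final letter is not what conditions the rule; the last vowel is.
"desal" has last vowel 'a'. The stems whose last vowel is 'a' (wenohvan → fawenohvan, wowan → fawowan, dekutgag → fadekutgag) add the prefix fa-.
So desal → fadesal.

fadesal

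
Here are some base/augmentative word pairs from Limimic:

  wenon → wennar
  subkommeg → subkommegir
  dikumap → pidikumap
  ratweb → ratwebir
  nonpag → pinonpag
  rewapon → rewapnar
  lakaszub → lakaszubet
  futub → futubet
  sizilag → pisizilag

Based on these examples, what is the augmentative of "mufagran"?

"mufagran" has last vowel 'a'. The stems whose last vowel is 'a' (nonpag → pinonpag, sizilag → pisizilag, dikumap → pidikumap) add the prefix pi-.
So mufagran → pimufagran.

pimufagran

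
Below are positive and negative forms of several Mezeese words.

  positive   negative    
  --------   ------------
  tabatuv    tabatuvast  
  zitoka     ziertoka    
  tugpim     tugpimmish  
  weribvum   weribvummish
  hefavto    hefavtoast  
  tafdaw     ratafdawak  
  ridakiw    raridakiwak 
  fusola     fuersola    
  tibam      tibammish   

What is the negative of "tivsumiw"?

tabatuv and weribvum both have last vowel 'u' yet inflect differently (tabatuvast, weribvummish), so the last vowel is not what conditions the rule; the final letter is.
"tivsumiw" ends in -w. The stems ending in -w (ridakiw → raridakiwak, tafdaw → ratafdawak) add ra- … -ak around the stem.
So tivsumiw → rativsumiwak.

rativsumiwak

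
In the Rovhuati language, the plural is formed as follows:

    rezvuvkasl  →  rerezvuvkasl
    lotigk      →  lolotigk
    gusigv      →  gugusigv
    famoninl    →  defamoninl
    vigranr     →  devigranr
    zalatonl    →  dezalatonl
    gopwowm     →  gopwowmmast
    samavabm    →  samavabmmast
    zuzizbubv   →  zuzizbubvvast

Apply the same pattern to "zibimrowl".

"zibimrowl" has second-to-last letter 'w'. The one such stem in the data (gopwowm → gopwowmmast) doubles the final consonant and adds -ast (as do samavabm, zuzizbubv), so the same rule applies.
The other patterns: stems whose second-to-last letter is 'g' or 's' repeat the first consonant+vowel as a prefix; stems whose second-to-last letter is 'n' add the prefix de-.
So zibimrowl → zibimrowllast.

zibimrowllast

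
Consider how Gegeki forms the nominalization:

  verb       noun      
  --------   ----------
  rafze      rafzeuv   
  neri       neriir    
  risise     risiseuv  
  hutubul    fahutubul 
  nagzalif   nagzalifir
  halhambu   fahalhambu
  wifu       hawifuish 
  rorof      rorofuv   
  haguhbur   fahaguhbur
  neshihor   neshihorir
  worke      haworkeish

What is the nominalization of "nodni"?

nagzalif and rorof both end in -f yet inflect differently (nagzalifir, rorofuv), so the final letter is not what conditions the rule; the first letter is.
"nodni" begins with n-. The stems beginning with n- (neri → neriir, neshihor → neshihorir, nagzalif → nagzalifir) add -ir.
The other patterns: stems beginning with r- add -uv; stems beginning with h- add the prefix fa-; stems beginning with w- add ha- … -ish around the stem.
So nodni → nodniir.

nodniir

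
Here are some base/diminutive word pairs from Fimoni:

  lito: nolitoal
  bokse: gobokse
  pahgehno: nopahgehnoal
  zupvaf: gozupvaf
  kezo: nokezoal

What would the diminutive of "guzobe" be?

"guzobe" ends in -e. The one such stem in the data (bokse → gobokse) adds the prefix go-, so the same rule applies.
The other pattern: stems ending in -o add no- … -al around the stem.
So guzobe → goguzobe.

goguzobe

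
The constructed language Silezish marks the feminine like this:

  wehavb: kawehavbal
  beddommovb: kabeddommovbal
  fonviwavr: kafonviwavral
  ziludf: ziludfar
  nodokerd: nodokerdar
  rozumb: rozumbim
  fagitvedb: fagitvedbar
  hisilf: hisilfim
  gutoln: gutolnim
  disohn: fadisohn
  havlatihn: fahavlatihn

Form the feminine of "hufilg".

"hufilg" has second-to-last letter 'l'. The stems whose second-to-last letter is 'l' (hisilf → hisilfim, gutoln → gutolnim) add -im.
So hufilg → hufilgim.

hufilgim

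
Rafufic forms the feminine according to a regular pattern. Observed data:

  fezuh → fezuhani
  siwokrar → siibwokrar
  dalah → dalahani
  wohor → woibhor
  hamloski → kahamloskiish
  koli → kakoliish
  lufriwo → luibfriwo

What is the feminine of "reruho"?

reibruho

"reruho" ends in -o. The one such stem in the data (lufriwo → luibfriwo) inserts -ib- after the first vowel (as do siwokrar, wohor), so the same rule applies.
So reruho → reibruho.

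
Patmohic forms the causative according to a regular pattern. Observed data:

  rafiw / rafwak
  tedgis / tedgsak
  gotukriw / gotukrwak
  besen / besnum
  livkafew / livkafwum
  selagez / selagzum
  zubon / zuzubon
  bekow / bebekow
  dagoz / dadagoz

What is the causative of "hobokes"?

rafiw and livkafew both end in -w yet inflect differently (rafwak, livkafwum), so the final letter is not what conditions the rule; the last vowel is.
"hobokes" has last vowel 'e'. The stems whose last vowel is 'e' (besen → besnum, livkafew → livkafwum, selagez → selagzum) delete the last vowel and add -um.
The other patterns: stems whose last vowel is 'i' delete the last vowel and add -ak; stems whose last vowel is 'o' repeat the first consonant+vowel as a prefix.
So hobokes → hoboksum.

hoboksum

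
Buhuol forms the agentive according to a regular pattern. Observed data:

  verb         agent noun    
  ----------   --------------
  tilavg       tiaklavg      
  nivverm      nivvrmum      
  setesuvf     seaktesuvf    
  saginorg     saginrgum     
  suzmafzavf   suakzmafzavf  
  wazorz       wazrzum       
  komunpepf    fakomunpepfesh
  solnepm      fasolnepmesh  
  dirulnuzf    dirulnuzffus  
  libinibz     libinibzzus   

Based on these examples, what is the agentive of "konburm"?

"konburm" has second-to-last letter 'r'. The stems whose second-to-last letter is 'r' (nivverm → nivvrmum, saginorg → saginrgum, wazorz → wazrzum) delete the last vowel and add -um.
So konburm → konbrmum.

konbrmum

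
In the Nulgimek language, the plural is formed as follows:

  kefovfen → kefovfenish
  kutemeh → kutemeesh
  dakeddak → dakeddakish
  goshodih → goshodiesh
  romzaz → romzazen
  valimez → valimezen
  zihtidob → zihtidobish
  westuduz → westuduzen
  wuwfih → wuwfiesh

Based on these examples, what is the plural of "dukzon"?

valimez and kutemeh both have last vowel 'e' yet inflect differently (valimezen, kutemeesh), so the last vowel is not what conditions the rule; the final letter is.
"dukzon" ends in -n. The one such stem in the data (kefovfen → kefovfenish) adds -ish, so the same rule applies.
So dukzon → dukzonish.

dukzonish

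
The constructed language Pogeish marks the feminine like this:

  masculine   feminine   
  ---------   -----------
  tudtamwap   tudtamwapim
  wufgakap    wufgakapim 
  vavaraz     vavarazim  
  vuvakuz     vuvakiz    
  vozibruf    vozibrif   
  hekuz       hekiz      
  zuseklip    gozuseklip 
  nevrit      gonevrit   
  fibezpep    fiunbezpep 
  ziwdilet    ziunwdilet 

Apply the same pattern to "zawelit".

gozawelit

vavaraz and vuvakuz both end in -z yet inflect differently (vavarazim, vuvakiz), so the final letter is not what conditions the rule; the last vowel is.
"zawelit" has last vowel 'i'. The stems whose last vowel is 'i' (zuseklip → gozuseklip, nevrit → gonevrit) add the prefix go-.
So zawelit → gozawelit.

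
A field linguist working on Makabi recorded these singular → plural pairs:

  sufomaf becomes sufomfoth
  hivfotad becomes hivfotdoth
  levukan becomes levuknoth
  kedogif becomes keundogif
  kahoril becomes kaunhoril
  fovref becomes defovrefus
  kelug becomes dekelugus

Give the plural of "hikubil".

hiunkubil

sufomaf and kedogif both end in -f yet inflect differently (sufomfoth, keundogif), so the final letter is not what conditions the rule; the last vowel is.
"hikubil" has last vowel 'i'. The stems whose last vowel is 'i' (kedogif → keundogif, kahoril → kaunhoril) insert -un- after the first vowel.
The other patterns: stems whose last vowel is 'a' delete the last vowel and add -oth; stems whose last vowel is 'e' or 'u' add de- … -us around the stem.
So hikubil → hiunkubil.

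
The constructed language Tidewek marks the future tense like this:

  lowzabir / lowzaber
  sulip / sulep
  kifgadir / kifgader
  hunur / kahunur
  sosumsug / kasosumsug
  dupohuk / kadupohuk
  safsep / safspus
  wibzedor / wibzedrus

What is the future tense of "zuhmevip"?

"zuhmevip" has last vowel 'i'. The stems whose last vowel is 'i' (lowzabir → lowzaber, sulip → sulep, kifgadir → kifgader) change the last vowel to 'e'.
The other patterns: stems whose last vowel is 'u' add the prefix ka-; stems whose last vowel is 'e' or 'o' delete the last vowel and add -us.
So zuhmevip → zuhmevep.

zuhmevep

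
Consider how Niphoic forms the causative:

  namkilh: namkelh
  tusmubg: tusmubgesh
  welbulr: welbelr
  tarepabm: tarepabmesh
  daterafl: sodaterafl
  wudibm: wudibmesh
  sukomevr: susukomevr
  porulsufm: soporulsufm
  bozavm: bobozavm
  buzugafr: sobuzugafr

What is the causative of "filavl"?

porulsufm and wudibm both end in -m yet inflect differently (soporulsufm, wudibmesh), so the final letter is not what conditions the rule; the second-to-last letter is.
"filavl" has second-to-last letter 'v'. The stems whose second-to-last letter is 'v' (sukomevr → susukomevr, bozavm → bobozavm) repeat the first consonant+vowel as a prefix.
The other patterns: stems whose second-to-last letter is 'f' add the prefix so-; stems whose second-to-last letter is 'b' add -esh; stems whose second-to-last letter is 'l' change the last vowel to 'e'.
So filavl → fifilavl.

fifilavl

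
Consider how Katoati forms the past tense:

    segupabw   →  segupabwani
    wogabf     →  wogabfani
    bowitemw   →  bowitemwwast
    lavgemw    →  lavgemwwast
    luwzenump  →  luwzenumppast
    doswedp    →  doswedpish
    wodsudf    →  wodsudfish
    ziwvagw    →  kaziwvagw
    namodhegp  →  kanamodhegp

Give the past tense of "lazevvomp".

lazevvomppast

"lazevvomp" has second-to-last letter 'm'. The stems whose second-to-last letter is 'm' (bowitemw → bowitemwwast, lavgemw → lavgemwwast, luwzenump → luwzenumppast) double the final consonant and add -ast.
So lazevvomp → lazevvomppast.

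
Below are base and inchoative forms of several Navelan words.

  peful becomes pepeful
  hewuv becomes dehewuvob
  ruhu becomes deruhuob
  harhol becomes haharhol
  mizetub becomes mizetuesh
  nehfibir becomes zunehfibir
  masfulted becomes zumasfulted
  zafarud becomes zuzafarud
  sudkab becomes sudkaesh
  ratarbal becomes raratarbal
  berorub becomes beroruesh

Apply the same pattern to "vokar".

zuvokar

peful and zafarud both have last vowel 'u' yet inflect differently (pepeful, zuzafarud), so the last vowel is not what conditions the rule; the final letter is.
"vokar" ends in -r. The one such stem in the data (nehfibir → zunehfibir) adds the prefix zu-, so the same rule applies.
The other patterns: stems ending in -l repeat the first consonant+vowel as a prefix; stems ending in -b drop the final letter and add -esh; stems ending in -u or -v add de- … -ob around the stem.
So vokar → zuvokar.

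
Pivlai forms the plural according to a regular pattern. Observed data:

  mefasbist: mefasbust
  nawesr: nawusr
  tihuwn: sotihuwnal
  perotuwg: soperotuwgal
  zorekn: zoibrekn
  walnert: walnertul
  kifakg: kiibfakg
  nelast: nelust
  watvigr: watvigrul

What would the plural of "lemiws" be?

solemiwsal

kifakg and perotuwg both end in -g yet inflect differently (kiibfakg, soperotuwgal), so the final letter is not what conditions the rule; the second-to-last letter is.
"lemiws" has second-to-last letter 'w'. The stems whose second-to-last letter is 'w' (perotuwg → soperotuwgal, tihuwn → sotihuwnal) add so- … -al around the stem.
So lemiws → solemiwsal.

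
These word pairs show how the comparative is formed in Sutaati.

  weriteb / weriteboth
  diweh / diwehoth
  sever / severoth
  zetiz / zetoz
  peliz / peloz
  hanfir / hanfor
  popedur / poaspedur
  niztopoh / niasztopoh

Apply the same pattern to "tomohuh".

"tomohuh" has last vowel 'u'. The one such stem in the data (popedur → poaspedur) inserts -as- after the first vowel (as does niztopoh), so the same rule applies.
So tomohuh → toasmohuh.

toasmohuh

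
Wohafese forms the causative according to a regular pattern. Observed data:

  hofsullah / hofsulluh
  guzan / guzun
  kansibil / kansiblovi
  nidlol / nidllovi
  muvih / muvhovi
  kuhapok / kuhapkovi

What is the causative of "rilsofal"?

rilsoful

hofsullah and muvih both end in -h yet inflect differently (hofsulluh, muvhovi), so the final letter is not what conditions the rule; the last vowel is.
"rilsofal" has last vowel 'a'. The stems whose last vowel is 'a' (hofsullah → hofsulluh, guzan → guzun) change the last vowel to 'u'.
The other pattern: stems whose last vowel is 'i' or 'o' delete the last vowel and add -ovi.
So rilsofal → rilsoful.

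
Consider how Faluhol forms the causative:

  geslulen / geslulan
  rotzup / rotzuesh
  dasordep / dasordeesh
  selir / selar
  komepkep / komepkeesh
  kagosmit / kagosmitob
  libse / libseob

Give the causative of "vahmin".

geslulen and dasordep both have last vowel 'e' yet inflect differently (geslulan, dasordeesh), so the last vowel is not what conditions the rule; the final letter is.
"vahmin" ends in -n. The one such stem in the data (geslulen → geslulan) changes the last vowel to 'a' (as does selir), so the same rule applies.
The other patterns: stems ending in -p drop the final letter and add -esh; stems ending in -e or -t add -ob.
So vahmin → vahman.

vahman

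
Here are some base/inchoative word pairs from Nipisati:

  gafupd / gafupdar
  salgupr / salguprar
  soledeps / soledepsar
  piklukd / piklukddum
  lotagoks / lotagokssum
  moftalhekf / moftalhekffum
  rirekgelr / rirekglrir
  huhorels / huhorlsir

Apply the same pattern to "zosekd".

zosekddum

gafupd and piklukd both end in -d yet inflect differently (gafupdar, piklukddum), so the final letter is not what conditions the rule; the second-to-last letter is.
"zosekd" has second-to-last letter 'k'. The stems whose second-to-last letter is 'k' (piklukd → piklukddum, lotagoks → lotagokssum, moftalhekf → moftalhekffum) double the final consonant and add -um.
The other patterns: stems whose second-to-last letter is 'p' add -ar; stems whose second-to-last letter is 'l' delete the last vowel and add -ir.
So zosekd → zosekddum.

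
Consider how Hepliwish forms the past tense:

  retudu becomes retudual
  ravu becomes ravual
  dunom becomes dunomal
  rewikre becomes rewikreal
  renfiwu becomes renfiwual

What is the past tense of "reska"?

reskaal

Every pair shown (retudu → retudual, ravu → ravual, dunom → dunomal, …) follows the same rule: add -al.
So reska → reskaal.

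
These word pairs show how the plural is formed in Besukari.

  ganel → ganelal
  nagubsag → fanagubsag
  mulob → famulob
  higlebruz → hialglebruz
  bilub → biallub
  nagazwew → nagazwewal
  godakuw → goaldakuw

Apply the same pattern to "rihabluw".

"rihabluw" has last vowel 'u'. The stems whose last vowel is 'u' (godakuw → goaldakuw, bilub → biallub, higlebruz → hialglebruz) insert -al- after the first vowel.
So rihabluw → rialhabluw.

rialhabluw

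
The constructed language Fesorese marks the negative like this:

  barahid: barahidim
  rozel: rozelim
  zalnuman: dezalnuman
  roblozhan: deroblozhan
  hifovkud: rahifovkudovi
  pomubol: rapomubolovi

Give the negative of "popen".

popenim

barahid and hifovkud both end in -d yet inflect differently (barahidim, rahifovkudovi), so the final letter is not what conditions the rule; the last vowel is.
"popen" has last vowel 'e'. The one such stem in the data (rozel → rozelim) adds -im, so the same rule applies.
So popen → popenim.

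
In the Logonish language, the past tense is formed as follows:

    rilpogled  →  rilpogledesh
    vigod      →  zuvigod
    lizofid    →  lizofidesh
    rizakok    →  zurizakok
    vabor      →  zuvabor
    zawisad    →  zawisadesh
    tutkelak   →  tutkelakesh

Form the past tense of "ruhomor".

zuruhomor

vigod and zawisad both end in -d yet inflect differently (zuvigod, zawisadesh), so the final letter is not what conditions the rule; the last vowel is.
"ruhomor" has last vowel 'o'. The stems whose last vowel is 'o' (rizakok → zurizakok, vigod → zuvigod, vabor → zuvabor) add the prefix zu-.
The other pattern: stems whose last vowel is 'a', 'e' or 'i' add -esh.
So ruhomor → zuruhomor.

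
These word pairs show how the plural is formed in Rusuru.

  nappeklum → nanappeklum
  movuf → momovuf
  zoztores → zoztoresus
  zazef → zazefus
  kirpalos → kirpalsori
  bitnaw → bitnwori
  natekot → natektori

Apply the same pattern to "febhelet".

febheletus

"febhelet" has last vowel 'e'. The stems whose last vowel is 'e' (zoztores → zoztoresus, zazef → zazefus) add -us.
The other patterns: stems whose last vowel is 'u' repeat the first consonant+vowel as a prefix; stems whose last vowel is 'a' or 'o' delete the last vowel and add -ori.
So febhelet → febheletus.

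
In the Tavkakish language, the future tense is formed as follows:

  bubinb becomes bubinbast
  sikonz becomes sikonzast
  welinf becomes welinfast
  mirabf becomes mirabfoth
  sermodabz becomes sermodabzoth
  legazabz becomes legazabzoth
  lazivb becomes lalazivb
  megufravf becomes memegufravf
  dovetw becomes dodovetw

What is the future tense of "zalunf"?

zalunfast

"zalunf" has second-to-last letter 'n'. The stems whose second-to-last letter is 'n' (bubinb → bubinbast, sikonz → sikonzast, welinf → welinfast) add -ast.
The other patterns: stems whose second-to-last letter is 'b' add -oth; stems whose second-to-last letter is 't' or 'v' repeat the first consonant+vowel as a prefix.
So zalunf → zalunfast.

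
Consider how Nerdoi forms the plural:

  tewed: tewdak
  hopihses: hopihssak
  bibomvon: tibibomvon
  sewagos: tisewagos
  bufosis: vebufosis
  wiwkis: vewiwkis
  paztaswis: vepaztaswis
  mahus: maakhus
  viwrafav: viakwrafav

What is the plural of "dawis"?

hopihses and sewagos both end in -s yet inflect differently (hopihssak, tisewagos), so the final letter is not what conditions the rule; the last vowel is.
"dawis" has last vowel 'i'. The stems whose last vowel is 'i' (bufosis → vebufosis, wiwkis → vewiwkis, paztaswis → vepaztaswis) add the prefix ve-.
So dawis → vedawis.

vedawis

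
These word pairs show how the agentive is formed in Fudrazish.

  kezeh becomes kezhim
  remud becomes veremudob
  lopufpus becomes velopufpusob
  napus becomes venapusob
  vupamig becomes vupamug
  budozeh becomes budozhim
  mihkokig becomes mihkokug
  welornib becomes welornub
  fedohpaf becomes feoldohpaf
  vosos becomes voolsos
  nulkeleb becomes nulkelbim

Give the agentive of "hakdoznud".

vehakdoznudob

"hakdoznud" has last vowel 'u'. The stems whose last vowel is 'u' (napus → venapusob, remud → veremudob, lopufpus → velopufpusob) add ve- … -ob around the stem.
So hakdoznud → vehakdoznudob.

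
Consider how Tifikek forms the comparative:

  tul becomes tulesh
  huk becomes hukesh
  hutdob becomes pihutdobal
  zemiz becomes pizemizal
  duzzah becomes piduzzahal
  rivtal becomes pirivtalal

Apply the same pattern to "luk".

lukesh

"luk" has 1 vowel. The stems with 1 vowel (tul → tulesh, huk → hukesh) add -esh.
The other pattern: stems with 2 vowels add pi- … -al around the stem.
So luk → lukesh.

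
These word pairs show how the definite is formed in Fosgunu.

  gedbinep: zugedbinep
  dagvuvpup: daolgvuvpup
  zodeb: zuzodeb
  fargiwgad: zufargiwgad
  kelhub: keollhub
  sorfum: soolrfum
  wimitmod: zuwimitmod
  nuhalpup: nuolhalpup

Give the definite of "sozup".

dagvuvpup and gedbinep both end in -p yet inflect differently (daolgvuvpup, zugedbinep), so the final letter is not what conditions the rule; the last vowel is.
"sozup" has last vowel 'u'. The stems whose last vowel is 'u' (sorfum → soolrfum, kelhub → keollhub, dagvuvpup → daolgvuvpup) insert -ol- after the first vowel.
The other pattern: stems whose last vowel is 'a', 'e' or 'o' add the prefix zu-.
So sozup → soolzup.

soolzup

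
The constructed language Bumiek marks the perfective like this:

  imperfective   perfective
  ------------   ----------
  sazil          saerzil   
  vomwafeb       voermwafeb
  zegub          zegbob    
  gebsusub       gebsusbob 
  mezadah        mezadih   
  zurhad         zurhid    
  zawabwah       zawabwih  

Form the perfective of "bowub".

vomwafeb and zegub both end in -b yet inflect differently (voermwafeb, zegbob), so the final letter is not what conditions the rule; the last vowel is.
"bowub" has last vowel 'u'. The stems whose last vowel is 'u' (zegub → zegbob, gebsusub → gebsusbob) delete the last vowel and add -ob.
The other patterns: stems whose last vowel is 'e' or 'i' insert -er- after the first vowel; stems whose last vowel is 'a' change the last vowel to 'i'.
So bowub → bowbob.

bowbob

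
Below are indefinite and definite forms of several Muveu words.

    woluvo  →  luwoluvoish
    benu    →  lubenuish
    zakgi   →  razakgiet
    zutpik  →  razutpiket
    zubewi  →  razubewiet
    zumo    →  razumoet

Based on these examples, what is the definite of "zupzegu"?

zumo and woluvo both end in -o yet inflect differently (razumoet, luwoluvoish), so the final letter is not what conditions the rule; the first letter is.
"zupzegu" begins with z-. The stems beginning with z- (zakgi → razakgiet, zutpik → razutpiket, zubewi → razubewiet) add ra- … -et around the stem.
So zupzegu → razupzeguet.

razupzeguet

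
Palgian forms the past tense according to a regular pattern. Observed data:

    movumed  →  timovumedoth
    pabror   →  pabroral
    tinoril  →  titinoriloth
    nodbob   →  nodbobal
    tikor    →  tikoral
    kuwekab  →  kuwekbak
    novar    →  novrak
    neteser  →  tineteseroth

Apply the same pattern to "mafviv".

timafvivoth

novar and tikor both end in -r yet inflect differently (novrak, tikoral), so the final letter is not what conditions the rule; the last vowel is.
"mafviv" has last vowel 'i'. The one such stem in the data (tinoril → titinoriloth) adds ti- … -oth around the stem, so the same rule applies.
The other patterns: stems whose last vowel is 'a' delete the last vowel and add -ak; stems whose last vowel is 'o' add -al.
So mafviv → timafvivoth.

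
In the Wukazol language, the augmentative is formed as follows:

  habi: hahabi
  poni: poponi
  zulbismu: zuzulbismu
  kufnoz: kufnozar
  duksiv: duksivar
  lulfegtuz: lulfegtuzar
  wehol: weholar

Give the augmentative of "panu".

habi and duksiv both have last vowel 'i' yet inflect differently (hahabi, duksivar), so the last vowel is not what conditions the rule; whether the stem ends in a vowel or a consonant is.
"panu" ends in a vowel. The stems ending in a vowel (habi → hahabi, poni → poponi, zulbismu → zuzulbismu) repeat the first consonant+vowel as a prefix.
The other pattern: stems ending in a consonant add -ar.
So panu → papanu.

papanu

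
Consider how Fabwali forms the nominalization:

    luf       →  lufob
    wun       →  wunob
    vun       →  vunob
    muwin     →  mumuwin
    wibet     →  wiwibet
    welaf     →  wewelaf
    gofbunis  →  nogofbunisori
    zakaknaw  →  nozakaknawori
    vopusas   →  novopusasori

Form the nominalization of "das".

dasob

wun and muwin both end in -n yet inflect differently (wunob, mumuwin), so the final letter is not what conditions the rule; the number of vowels is.
"das" has 1 vowel. The stems with 1 vowel (luf → lufob, wun → wunob, vun → vunob) add -ob.
So das → dasob.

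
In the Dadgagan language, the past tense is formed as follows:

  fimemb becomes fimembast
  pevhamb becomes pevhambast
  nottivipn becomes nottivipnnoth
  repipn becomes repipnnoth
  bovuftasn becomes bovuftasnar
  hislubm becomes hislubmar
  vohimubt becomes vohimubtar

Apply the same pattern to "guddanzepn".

guddanzepnnoth

"guddanzepn" has second-to-last letter 'p'. The stems whose second-to-last letter is 'p' (nottivipn → nottivipnnoth, repipn → repipnnoth) double the final consonant and add -oth.
The other patterns: stems whose second-to-last letter is 'm' add -ast; stems whose second-to-last letter is 'b' or 's' add -ar.
So guddanzepn → guddanzepnnoth.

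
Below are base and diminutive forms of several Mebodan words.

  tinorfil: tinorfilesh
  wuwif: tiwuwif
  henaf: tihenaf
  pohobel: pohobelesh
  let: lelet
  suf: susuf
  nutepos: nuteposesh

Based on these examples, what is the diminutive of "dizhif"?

tidizhif

"dizhif" has 2 vowels. The stems with 2 vowels (henaf → tihenaf, wuwif → tiwuwif) add the prefix ti-.
So dizhif → tidizhif.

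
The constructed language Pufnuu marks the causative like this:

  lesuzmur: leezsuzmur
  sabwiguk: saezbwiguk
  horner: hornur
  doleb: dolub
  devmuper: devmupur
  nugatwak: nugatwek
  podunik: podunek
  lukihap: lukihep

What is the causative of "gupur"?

guezpur

"gupur" has last vowel 'u'. The stems whose last vowel is 'u' (lesuzmur → leezsuzmur, sabwiguk → saezbwiguk) insert -ez- after the first vowel.
The other patterns: stems whose last vowel is 'e' change the last vowel to 'u'; stems whose last vowel is 'a' or 'i' change the last vowel to 'e'.
So gupur → guezpur.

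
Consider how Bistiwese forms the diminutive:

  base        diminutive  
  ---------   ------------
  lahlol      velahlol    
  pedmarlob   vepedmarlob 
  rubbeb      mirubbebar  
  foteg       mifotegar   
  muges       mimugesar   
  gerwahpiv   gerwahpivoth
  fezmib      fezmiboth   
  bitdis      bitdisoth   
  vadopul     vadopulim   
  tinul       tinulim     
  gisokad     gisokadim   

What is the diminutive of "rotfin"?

rotfinoth

"rotfin" has last vowel 'i'. The stems whose last vowel is 'i' (gerwahpiv → gerwahpivoth, fezmib → fezmiboth, bitdis → bitdisoth) add -oth.
The other patterns: stems whose last vowel is 'o' add the prefix ve-; stems whose last vowel is 'e' add mi- … -ar around the stem; stems whose last vowel is 'a' or 'u' add -im.
So rotfin → rotfinoth.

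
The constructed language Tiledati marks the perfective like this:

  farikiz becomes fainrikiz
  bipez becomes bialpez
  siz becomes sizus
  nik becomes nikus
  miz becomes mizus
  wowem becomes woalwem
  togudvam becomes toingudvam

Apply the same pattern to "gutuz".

gualtuz

miz and bipez both end in -z yet inflect differently (mizus, bialpez), so the final letter is not what conditions the rule; the number of vowels is.
"gutuz" has 2 vowels. The stems with 2 vowels (bipez → bialpez, wowem → woalwem) insert -al- after the first vowel.
The other patterns: stems with 1 vowel add -us; stems with 3 vowels insert -in- after the first vowel.
So gutuz → gualtuz.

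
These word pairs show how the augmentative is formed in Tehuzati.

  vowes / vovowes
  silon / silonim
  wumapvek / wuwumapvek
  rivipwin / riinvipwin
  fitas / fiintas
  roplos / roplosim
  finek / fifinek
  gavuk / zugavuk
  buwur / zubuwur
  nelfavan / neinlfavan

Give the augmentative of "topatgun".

zutopatgun

silon and nelfavan both end in -n yet inflect differently (silonim, neinlfavan), so the final letter is not what conditions the rule; the last vowel is.
"topatgun" has last vowel 'u'. The stems whose last vowel is 'u' (gavuk → zugavuk, buwur → zubuwur) add the prefix zu-.
The other patterns: stems whose last vowel is 'o' add -im; stems whose last vowel is 'a' or 'i' insert -in- after the first vowel; stems whose last vowel is 'e' repeat the first consonant+vowel as a prefix.
So topatgun → zutopatgun.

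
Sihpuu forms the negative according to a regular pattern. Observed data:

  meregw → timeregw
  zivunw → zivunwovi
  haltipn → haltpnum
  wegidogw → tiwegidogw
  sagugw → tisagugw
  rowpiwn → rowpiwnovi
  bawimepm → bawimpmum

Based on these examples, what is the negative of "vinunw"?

vinunwovi

haltipn and rowpiwn both end in -n yet inflect differently (haltpnum, rowpiwnovi), so the final letter is not what conditions the rule; the second-to-last letter is.
"vinunw" has second-to-last letter 'n'. The one such stem in the data (zivunw → zivunwovi) adds -ovi, so the same rule applies.
So vinunw → vinunwovi.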